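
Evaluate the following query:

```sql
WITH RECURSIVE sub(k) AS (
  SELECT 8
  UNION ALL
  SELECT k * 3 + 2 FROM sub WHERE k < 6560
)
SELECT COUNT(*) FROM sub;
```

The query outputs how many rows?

Base: k=8.
Iteration 1: 8 < 6560 holds -> k = 8 * 3 + 2 = 26.
Iteration 2: 26 < 6560 holds -> k = 26 * 3 + 2 = 80.
Iteration 3: 80 < 6560 holds -> k = 80 * 3 + 2 = 242.
Iteration 4: 242 < 6560 holds -> k = 242 * 3 + 2 = 728.
Iteration 5: 728 < 6560 holds -> k = 728 * 3 + 2 = 2186.
Iteration 6: 2186 < 6560 holds -> k = 2186 * 3 + 2 = 6560.
Iteration 7: 6560 < 6560 fails; recursion stops.
Total rows emitted: 7.

7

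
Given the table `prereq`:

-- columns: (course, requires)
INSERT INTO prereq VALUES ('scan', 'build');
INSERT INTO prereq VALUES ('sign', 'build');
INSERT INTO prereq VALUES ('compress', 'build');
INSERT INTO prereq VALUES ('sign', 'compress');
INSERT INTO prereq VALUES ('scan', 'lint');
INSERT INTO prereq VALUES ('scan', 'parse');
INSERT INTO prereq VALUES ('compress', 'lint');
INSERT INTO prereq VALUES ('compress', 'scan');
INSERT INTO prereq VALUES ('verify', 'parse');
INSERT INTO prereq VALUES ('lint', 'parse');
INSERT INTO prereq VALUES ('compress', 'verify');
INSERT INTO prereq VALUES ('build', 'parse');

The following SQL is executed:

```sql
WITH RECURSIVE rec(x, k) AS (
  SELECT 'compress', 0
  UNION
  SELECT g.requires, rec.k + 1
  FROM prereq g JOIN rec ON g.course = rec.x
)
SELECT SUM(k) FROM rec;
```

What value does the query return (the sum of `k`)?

13

Base: (compress, k=0).
Iteration 1: edges from {compress} -> (build, k=1), (lint, k=1), (scan, k=1), (verify, k=1).
Iteration 2: edges from {build,lint,scan,verify} -> (build, k=2), (lint, k=2), (parse, k=2). [UNION drops 3 duplicate row(s)]
Iteration 3: edges from {build,lint,parse} -> (parse, k=3). [UNION drops 1 duplicate row(s)]
Iteration 4: no outgoing edges from {parse}; recursion stops.
SUM(k) = 0 + 1 + 1 + 1 + 1 + 2 + 2 + 2 + 3 = 13.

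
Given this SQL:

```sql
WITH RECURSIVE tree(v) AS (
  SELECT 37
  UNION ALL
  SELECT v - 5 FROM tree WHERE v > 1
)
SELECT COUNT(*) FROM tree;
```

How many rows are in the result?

9

Base: v=37.
Iteration 1: 37 > 1 holds -> v = 37 - 5 = 32.
Iteration 2: 32 > 1 holds -> v = 32 - 5 = 27.
Iteration 3: 27 > 1 holds -> v = 27 - 5 = 22.
Iteration 4: 22 > 1 holds -> v = 22 - 5 = 17.
Iteration 5: 17 > 1 holds -> v = 17 - 5 = 12.
Iteration 6: 12 > 1 holds -> v = 12 - 5 = 7.
Iteration 7: 7 > 1 holds -> v = 7 - 5 = 2.
Iteration 8: 2 > 1 holds -> v = 2 - 5 = -3.
Iteration 9: -3 > 1 fails; recursion stops.
Total rows emitted: 9.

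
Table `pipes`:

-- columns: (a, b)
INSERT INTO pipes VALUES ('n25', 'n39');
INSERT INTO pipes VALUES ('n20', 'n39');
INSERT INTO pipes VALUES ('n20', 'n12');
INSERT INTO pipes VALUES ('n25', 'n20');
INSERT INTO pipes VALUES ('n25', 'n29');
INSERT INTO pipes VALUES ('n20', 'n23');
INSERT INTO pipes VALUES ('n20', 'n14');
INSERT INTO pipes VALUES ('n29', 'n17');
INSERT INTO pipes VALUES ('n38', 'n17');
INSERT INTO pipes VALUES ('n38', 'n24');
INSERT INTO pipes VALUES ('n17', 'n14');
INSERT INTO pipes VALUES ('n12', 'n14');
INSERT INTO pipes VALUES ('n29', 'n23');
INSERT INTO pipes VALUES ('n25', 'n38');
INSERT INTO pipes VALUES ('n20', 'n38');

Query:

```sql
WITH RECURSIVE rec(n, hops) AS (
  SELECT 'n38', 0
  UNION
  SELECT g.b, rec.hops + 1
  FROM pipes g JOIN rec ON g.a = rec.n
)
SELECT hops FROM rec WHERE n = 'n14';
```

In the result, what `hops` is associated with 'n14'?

Base: (n38, hops=0).
Iteration 1: edges from {n38} -> (n17, hops=1), (n24, hops=1).
Iteration 2: edges from {n17,n24} -> (n14, hops=2).
Iteration 3: no outgoing edges from {n14}; recursion stops.

2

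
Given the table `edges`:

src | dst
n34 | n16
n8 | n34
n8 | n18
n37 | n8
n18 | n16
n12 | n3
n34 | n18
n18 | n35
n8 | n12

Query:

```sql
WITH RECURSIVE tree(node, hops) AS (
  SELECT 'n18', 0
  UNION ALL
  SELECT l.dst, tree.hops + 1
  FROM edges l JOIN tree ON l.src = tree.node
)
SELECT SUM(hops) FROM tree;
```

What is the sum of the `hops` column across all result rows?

2

Base: (n18, hops=0).
Iteration 1: edges from {n18} -> (n16, hops=1), (n35, hops=1).
Iteration 2: no outgoing edges from {n16,n35}; recursion stops.
SUM(hops) = 0 + 1 + 1 = 2.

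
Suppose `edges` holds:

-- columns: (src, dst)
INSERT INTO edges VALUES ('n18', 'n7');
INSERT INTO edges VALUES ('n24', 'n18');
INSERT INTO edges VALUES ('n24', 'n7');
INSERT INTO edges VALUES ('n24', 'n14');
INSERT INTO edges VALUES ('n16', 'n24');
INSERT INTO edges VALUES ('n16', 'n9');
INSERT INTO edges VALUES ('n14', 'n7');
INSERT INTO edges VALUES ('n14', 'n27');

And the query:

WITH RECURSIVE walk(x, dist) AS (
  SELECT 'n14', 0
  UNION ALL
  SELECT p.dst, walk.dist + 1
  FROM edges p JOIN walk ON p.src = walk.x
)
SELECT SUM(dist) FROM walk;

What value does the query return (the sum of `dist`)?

2

Base: (n14, dist=0).
Iteration 1: edges from {n14} -> (n27, dist=1), (n7, dist=1).
Iteration 2: no outgoing edges from {n27,n7}; recursion stops.
SUM(dist) = 0 + 1 + 1 = 2.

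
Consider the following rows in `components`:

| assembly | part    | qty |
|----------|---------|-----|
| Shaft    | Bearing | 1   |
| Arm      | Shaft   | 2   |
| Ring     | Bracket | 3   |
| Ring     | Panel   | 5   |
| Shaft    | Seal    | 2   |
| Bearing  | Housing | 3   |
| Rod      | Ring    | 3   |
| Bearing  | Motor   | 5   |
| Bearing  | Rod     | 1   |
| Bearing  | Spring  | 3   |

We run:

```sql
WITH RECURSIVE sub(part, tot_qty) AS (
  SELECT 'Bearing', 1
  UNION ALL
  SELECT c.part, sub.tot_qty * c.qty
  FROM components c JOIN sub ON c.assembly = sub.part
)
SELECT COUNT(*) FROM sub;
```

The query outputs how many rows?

8

Base: (Bearing, tot_qty=1).
Iteration 1: components of {Bearing} -> Housing = 1*3 = 3, Motor = 1*5 = 5, Rod = 1*1 = 1, Spring = 1*3 = 3.
Iteration 2: components of {Housing,Motor,Rod,Spring} -> Ring = 1*3 = 3.
Iteration 3: components of {Ring} -> Bracket = 3*3 = 9, Panel = 3*5 = 15.
Iteration 4: no further components; recursion stops.
Total rows emitted: 8.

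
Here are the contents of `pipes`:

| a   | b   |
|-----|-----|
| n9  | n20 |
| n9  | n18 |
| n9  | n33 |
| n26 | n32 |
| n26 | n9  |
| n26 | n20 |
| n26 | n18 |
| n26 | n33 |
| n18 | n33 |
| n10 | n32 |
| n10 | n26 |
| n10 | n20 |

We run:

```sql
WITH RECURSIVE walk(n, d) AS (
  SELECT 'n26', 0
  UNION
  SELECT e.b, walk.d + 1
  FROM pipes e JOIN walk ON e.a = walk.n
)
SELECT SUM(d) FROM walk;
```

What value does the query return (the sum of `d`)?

14

Base: (n26, d=0).
Iteration 1: edges from {n26} -> (n18, d=1), (n20, d=1), (n32, d=1), (n33, d=1), (n9, d=1).
Iteration 2: edges from {n18,n20,n32,n33,n9} -> (n18, d=2), (n20, d=2), (n33, d=2). [UNION drops 1 duplicate row(s)]
Iteration 3: edges from {n18,n20,n33} -> (n33, d=3).
Iteration 4: no outgoing edges from {n33}; recursion stops.
SUM(d) = 0 + 1 + 1 + 1 + 1 + 1 + 2 + 2 + 2 + 3 = 14.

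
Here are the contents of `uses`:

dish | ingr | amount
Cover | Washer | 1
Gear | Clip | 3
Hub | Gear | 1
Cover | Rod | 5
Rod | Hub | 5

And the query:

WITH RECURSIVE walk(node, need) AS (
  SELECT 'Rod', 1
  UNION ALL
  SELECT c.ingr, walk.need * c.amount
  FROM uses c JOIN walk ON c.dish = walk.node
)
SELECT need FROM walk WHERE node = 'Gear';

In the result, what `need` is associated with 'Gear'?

5

Base: (Rod, need=1).
Iteration 1: components of {Rod} -> Hub = 1*5 = 5.
Iteration 2: components of {Hub} -> Gear = 5*1 = 5.
Iteration 3: components of {Gear} -> Clip = 5*3 = 15.
Iteration 4: no further components; recursion stops.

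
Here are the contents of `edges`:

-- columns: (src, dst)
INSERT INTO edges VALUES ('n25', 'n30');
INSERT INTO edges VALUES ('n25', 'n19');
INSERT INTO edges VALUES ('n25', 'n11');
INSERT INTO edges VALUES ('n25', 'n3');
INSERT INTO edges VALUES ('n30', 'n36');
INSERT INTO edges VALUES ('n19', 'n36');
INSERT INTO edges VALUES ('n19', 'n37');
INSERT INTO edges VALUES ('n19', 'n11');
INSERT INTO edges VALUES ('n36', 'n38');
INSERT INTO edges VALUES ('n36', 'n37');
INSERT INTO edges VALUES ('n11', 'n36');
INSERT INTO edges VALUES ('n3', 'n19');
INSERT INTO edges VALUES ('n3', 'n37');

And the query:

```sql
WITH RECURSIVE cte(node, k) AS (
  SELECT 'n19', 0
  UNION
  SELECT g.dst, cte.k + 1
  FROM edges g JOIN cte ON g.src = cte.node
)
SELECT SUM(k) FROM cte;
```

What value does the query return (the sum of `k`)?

Base: (n19, k=0).
Iteration 1: edges from {n19} -> (n11, k=1), (n36, k=1), (n37, k=1).
Iteration 2: edges from {n11,n36,n37} -> (n36, k=2), (n37, k=2), (n38, k=2).
Iteration 3: edges from {n36,n37,n38} -> (n37, k=3), (n38, k=3).
Iteration 4: no outgoing edges from {n37,n38}; recursion stops.
SUM(k) = 0 + 1 + 1 + 1 + 2 + 2 + 2 + 3 + 3 = 15.

15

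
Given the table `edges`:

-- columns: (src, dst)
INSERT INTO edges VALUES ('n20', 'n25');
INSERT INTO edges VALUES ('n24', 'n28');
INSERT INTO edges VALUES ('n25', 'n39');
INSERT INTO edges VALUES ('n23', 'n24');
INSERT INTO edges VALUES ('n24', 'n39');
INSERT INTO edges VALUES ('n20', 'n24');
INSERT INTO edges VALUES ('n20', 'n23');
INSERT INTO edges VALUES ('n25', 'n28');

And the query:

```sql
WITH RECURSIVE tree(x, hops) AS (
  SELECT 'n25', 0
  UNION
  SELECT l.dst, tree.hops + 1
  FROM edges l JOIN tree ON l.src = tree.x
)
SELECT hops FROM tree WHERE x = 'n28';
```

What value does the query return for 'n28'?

1

Base: (n25, hops=0).
Iteration 1: edges from {n25} -> (n28, hops=1), (n39, hops=1).
Iteration 2: no outgoing edges from {n28,n39}; recursion stops.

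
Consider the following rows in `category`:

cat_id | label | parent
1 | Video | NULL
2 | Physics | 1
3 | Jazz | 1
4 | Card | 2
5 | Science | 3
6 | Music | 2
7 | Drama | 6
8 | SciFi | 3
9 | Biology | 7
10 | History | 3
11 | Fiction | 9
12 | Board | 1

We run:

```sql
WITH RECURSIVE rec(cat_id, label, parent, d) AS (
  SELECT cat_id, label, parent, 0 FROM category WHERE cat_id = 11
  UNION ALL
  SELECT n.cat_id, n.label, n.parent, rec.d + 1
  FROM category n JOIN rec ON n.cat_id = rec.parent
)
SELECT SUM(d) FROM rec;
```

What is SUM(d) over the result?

15

Base: cat_id=11 (Fiction), parent=9, d 0.
Iteration 1: join on cat_id=9 -> Biology (id 9, parent=7, d 1).
Iteration 2: join on cat_id=7 -> Drama (id 7, parent=6, d 2).
Iteration 3: join on cat_id=6 -> Music (id 6, parent=2, d 3).
Iteration 4: join on cat_id=2 -> Physics (id 2, parent=1, d 4).
Iteration 5: join on cat_id=1 -> Video (id 1, parent=NULL, d 5).
Iteration 6: parent is NULL; no match; recursion stops.
SUM(d) = 0 + 1 + 2 + 3 + 4 + 5 = 15.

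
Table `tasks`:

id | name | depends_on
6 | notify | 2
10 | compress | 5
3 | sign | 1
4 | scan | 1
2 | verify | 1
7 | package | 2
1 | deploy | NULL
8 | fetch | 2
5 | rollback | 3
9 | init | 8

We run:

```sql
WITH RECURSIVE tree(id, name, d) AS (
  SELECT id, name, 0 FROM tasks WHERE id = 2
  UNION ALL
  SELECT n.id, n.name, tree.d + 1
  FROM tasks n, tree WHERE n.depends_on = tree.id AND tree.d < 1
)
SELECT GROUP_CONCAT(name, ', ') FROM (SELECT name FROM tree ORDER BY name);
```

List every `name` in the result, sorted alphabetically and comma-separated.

fetch, notify, package, verify

Base: id=2 (verify) at d 0.
Iteration 1: rows with depends_on in {2} -> notify (id 6, d 1), package (id 7, d 1), fetch (id 8, d 1).
Iteration 2: d < 1 fails for all current rows; recursion stops.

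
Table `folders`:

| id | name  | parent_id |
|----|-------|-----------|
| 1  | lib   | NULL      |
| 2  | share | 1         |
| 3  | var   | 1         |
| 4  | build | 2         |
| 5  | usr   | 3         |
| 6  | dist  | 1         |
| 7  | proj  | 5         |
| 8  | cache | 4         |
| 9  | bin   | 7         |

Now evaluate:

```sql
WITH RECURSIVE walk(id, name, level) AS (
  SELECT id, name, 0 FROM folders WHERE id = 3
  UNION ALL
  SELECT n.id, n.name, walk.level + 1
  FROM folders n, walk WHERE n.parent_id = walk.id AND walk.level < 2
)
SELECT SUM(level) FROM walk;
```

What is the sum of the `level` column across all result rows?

Base: id=3 (var) at level 0.
Iteration 1: rows with parent_id in {3} -> usr (id 5, level 1).
Iteration 2: rows with parent_id in {5} -> proj (id 7, level 2).
Iteration 3: level < 2 fails for all current rows; recursion stops.
SUM(level) = 0 + 1 + 2 = 3.

3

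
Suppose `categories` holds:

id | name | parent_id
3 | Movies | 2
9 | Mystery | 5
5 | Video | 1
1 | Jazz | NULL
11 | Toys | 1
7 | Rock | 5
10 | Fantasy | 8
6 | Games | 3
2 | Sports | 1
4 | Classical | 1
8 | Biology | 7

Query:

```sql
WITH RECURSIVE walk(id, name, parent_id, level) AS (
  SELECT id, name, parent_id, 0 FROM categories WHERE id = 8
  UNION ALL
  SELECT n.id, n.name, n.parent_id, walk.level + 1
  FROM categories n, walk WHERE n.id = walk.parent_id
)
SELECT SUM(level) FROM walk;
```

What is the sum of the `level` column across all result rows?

Base: id=8 (Biology), parent_id=7, level 0.
Iteration 1: join on id=7 -> Rock (id 7, parent_id=5, level 1).
Iteration 2: join on id=5 -> Video (id 5, parent_id=1, level 2).
Iteration 3: join on id=1 -> Jazz (id 1, parent_id=NULL, level 3).
Iteration 4: parent_id is NULL; no match; recursion stops.
SUM(level) = 0 + 1 + 2 + 3 = 6.

6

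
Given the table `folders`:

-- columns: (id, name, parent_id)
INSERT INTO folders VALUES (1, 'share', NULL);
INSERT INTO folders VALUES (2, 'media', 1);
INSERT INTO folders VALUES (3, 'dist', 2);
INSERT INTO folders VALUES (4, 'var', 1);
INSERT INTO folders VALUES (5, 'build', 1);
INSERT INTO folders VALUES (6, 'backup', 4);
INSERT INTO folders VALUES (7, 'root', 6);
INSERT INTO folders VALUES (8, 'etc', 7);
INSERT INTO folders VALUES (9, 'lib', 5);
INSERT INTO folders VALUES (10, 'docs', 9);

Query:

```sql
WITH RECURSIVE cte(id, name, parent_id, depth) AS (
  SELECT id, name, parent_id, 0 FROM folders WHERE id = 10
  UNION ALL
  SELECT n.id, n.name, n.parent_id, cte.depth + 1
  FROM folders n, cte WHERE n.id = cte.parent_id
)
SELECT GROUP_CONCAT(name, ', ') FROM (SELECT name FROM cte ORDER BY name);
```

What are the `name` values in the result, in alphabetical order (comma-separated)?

Base: id=10 (docs), parent_id=9, depth 0.
Iteration 1: join on id=9 -> lib (id 9, parent_id=5, depth 1).
Iteration 2: join on id=5 -> build (id 5, parent_id=1, depth 2).
Iteration 3: join on id=1 -> share (id 1, parent_id=NULL, depth 3).
Iteration 4: parent_id is NULL; no match; recursion stops.

build, docs, lib, share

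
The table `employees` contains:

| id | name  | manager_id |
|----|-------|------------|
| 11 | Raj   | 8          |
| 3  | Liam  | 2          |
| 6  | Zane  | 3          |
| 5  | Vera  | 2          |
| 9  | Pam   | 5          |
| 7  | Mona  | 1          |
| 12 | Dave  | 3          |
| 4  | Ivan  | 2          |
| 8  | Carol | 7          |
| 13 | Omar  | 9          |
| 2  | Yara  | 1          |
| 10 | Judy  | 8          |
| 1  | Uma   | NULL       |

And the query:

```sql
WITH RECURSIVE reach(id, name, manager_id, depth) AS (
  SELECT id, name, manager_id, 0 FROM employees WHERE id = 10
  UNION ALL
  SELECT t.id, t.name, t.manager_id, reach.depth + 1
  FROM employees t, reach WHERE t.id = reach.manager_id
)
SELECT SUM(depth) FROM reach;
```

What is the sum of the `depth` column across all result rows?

Base: id=10 (Judy), manager_id=8, depth 0.
Iteration 1: join on id=8 -> Carol (id 8, manager_id=7, depth 1).
Iteration 2: join on id=7 -> Mona (id 7, manager_id=1, depth 2).
Iteration 3: join on id=1 -> Uma (id 1, manager_id=NULL, depth 3).
Iteration 4: manager_id is NULL; no match; recursion stops.
SUM(depth) = 0 + 1 + 2 + 3 = 6.

6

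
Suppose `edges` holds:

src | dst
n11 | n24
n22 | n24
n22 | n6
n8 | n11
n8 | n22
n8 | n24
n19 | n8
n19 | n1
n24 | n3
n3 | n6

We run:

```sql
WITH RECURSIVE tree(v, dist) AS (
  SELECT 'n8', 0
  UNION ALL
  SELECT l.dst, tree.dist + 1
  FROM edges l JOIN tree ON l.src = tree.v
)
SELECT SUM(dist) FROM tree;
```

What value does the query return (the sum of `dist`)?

Base: (n8, dist=0).
Iteration 1: edges from {n8} -> (n11, dist=1), (n22, dist=1), (n24, dist=1).
Iteration 2: edges from {n11,n22,n24} -> (n24, dist=2) x2, (n3, dist=2), (n6, dist=2). [UNION ALL keeps all 4 new rows, including repeats]
Iteration 3: edges from {n24,n3,n6} -> (n3, dist=3) x2, (n6, dist=3). [UNION ALL keeps all 3 new rows, including repeats]
Iteration 4: edges from {n3,n6} -> (n6, dist=4) x2. [UNION ALL keeps all 2 new rows, including repeats]
Iteration 5: no outgoing edges from {n6}; recursion stops.
SUM(dist) = 0 + 1 + 1 + 1 + 2 + 2 + 2 + 2 + 3 + 3 + 3 + 4 + 4 = 28.

28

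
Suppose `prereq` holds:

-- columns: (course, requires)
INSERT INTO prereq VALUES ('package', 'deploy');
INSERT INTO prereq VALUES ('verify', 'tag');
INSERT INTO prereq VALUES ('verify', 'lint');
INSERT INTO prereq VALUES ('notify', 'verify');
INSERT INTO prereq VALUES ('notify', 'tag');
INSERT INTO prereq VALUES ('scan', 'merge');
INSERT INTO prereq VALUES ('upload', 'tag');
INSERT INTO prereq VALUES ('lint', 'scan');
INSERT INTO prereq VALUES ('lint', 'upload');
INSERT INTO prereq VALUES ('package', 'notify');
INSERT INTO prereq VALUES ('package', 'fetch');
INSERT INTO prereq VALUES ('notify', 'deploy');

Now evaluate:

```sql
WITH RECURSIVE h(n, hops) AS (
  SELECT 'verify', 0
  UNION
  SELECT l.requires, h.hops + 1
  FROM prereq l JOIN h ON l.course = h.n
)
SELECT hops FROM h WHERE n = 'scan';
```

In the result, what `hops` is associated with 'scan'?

2

Base: (verify, hops=0).
Iteration 1: edges from {verify} -> (lint, hops=1), (tag, hops=1).
Iteration 2: edges from {lint,tag} -> (scan, hops=2), (upload, hops=2).
Iteration 3: edges from {scan,upload} -> (merge, hops=3), (tag, hops=3).
Iteration 4: no outgoing edges from {merge,tag}; recursion stops.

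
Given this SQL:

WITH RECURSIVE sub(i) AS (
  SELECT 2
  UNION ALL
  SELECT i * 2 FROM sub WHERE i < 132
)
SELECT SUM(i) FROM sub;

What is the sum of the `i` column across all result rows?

Base: i=2.
Iteration 1: 2 < 132 holds -> i = 2 * 2 = 4.
Iteration 2: 4 < 132 holds -> i = 4 * 2 = 8.
Iteration 3: 8 < 132 holds -> i = 8 * 2 = 16.
Iteration 4: 16 < 132 holds -> i = 16 * 2 = 32.
Iteration 5: 32 < 132 holds -> i = 32 * 2 = 64.
Iteration 6: 64 < 132 holds -> i = 64 * 2 = 128.
Iteration 7: 128 < 132 holds -> i = 128 * 2 = 256.
Iteration 8: 256 < 132 fails; recursion stops.
SUM(i) = 2 + 4 + 8 + 16 + 32 + 64 + 128 + 256 = 510.

510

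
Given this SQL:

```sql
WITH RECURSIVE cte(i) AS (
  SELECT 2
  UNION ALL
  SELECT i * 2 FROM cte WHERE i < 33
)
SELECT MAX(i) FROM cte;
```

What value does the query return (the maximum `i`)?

64

Base: i=2.
Iteration 1: 2 < 33 holds -> i = 2 * 2 = 4.
Iteration 2: 4 < 33 holds -> i = 4 * 2 = 8.
Iteration 3: 8 < 33 holds -> i = 8 * 2 = 16.
Iteration 4: 16 < 33 holds -> i = 16 * 2 = 32.
Iteration 5: 32 < 33 holds -> i = 32 * 2 = 64.
Iteration 6: 64 < 33 fails; recursion stops.
i values: 2, 4, 8, 16, 32, 64; the maximum is 64.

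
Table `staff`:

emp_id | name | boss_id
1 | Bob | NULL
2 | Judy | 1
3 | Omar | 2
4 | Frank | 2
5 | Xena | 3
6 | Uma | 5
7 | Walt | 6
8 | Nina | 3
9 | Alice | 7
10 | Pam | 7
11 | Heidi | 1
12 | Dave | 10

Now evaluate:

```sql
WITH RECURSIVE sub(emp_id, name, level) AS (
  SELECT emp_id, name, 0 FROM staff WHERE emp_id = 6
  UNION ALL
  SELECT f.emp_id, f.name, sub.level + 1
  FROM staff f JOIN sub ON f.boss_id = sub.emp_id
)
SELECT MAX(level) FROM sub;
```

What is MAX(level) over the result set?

3

Base: emp_id=6 (Uma) at level 0.
Iteration 1: rows with boss_id in {6} -> Walt (id 7, level 1).
Iteration 2: rows with boss_id in {7} -> Alice (id 9, level 2), Pam (id 10, level 2).
Iteration 3: rows with boss_id in {9,10} -> Dave (id 12, level 3).
Iteration 4: no rows with boss_id in {12}; recursion stops.
level values: 0, 1, 2, 2, 3; the maximum is 3.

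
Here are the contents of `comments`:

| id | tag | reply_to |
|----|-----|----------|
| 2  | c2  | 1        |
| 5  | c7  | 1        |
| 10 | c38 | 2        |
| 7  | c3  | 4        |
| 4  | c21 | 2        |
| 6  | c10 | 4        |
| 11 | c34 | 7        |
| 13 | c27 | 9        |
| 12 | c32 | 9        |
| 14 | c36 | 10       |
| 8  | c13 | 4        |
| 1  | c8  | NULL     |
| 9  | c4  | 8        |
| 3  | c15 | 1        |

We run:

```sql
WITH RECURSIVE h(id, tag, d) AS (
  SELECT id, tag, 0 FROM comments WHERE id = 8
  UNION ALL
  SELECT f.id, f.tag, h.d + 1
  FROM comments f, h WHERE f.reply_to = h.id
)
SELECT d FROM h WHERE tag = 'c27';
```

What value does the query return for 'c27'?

Base: id=8 (c13) at d 0.
Iteration 1: rows with reply_to in {8} -> c4 (id 9, d 1).
Iteration 2: rows with reply_to in {9} -> c32 (id 12, d 2), c27 (id 13, d 2).
Iteration 3: no rows with reply_to in {12,13}; recursion stops.

2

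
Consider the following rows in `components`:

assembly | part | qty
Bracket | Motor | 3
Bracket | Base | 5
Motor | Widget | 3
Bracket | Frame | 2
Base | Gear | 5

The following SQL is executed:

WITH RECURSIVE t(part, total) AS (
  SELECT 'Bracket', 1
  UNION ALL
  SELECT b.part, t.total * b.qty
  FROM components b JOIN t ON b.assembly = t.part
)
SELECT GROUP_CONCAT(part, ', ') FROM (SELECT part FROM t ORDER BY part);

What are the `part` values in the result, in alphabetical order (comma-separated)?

Base: (Bracket, total=1).
Iteration 1: components of {Bracket} -> Base = 1*5 = 5, Frame = 1*2 = 2, Motor = 1*3 = 3.
Iteration 2: components of {Base,Frame,Motor} -> Gear = 5*5 = 25, Widget = 3*3 = 9.
Iteration 3: no further components; recursion stops.

Base, Bracket, Frame, Gear, Motor, Widget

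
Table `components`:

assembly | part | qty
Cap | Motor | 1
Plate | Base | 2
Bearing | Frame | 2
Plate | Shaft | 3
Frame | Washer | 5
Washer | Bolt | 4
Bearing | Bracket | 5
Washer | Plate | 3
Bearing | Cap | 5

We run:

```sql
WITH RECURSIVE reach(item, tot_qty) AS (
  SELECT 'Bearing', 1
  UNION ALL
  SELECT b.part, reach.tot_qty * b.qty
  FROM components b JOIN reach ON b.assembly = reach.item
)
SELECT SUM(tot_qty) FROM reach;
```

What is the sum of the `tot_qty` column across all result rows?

Base: (Bearing, tot_qty=1).
Iteration 1: components of {Bearing} -> Bracket = 1*5 = 5, Cap = 1*5 = 5, Frame = 1*2 = 2.
Iteration 2: components of {Bracket,Cap,Frame} -> Motor = 5*1 = 5, Washer = 2*5 = 10.
Iteration 3: components of {Motor,Washer} -> Bolt = 10*4 = 40, Plate = 10*3 = 30.
Iteration 4: components of {Bolt,Plate} -> Base = 30*2 = 60, Shaft = 30*3 = 90.
Iteration 5: no further components; recursion stops.
SUM(tot_qty) = 1 + 5 + 2 + 5 + 10 + 5 + 40 + 30 + 90 + 60 = 248.

248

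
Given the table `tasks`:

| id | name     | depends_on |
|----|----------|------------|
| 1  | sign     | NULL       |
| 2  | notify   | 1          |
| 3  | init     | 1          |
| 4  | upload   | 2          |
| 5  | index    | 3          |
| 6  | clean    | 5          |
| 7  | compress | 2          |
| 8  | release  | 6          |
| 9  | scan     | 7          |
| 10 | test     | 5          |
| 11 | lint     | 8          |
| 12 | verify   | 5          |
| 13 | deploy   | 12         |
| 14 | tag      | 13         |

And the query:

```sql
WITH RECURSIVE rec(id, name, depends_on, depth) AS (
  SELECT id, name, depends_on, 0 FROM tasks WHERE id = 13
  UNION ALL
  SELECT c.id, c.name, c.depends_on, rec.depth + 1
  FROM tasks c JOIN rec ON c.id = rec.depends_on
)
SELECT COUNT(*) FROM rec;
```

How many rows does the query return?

Base: id=13 (deploy), depends_on=12, depth 0.
Iteration 1: join on id=12 -> verify (id 12, depends_on=5, depth 1).
Iteration 2: join on id=5 -> index (id 5, depends_on=3, depth 2).
Iteration 3: join on id=3 -> init (id 3, depends_on=1, depth 3).
Iteration 4: join on id=1 -> sign (id 1, depends_on=NULL, depth 4).
Iteration 5: depends_on is NULL; no match; recursion stops.
Total rows emitted: 5.

5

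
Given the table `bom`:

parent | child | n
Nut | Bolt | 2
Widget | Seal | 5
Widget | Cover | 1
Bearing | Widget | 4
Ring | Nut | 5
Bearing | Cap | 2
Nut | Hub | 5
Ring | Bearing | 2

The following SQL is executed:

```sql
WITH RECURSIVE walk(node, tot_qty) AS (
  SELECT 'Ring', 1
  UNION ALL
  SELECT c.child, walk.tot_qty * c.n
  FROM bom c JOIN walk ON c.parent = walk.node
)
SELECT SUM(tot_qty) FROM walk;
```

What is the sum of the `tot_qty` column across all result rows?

Base: (Ring, tot_qty=1).
Iteration 1: components of {Ring} -> Bearing = 1*2 = 2, Nut = 1*5 = 5.
Iteration 2: components of {Bearing,Nut} -> Bolt = 5*2 = 10, Cap = 2*2 = 4, Hub = 5*5 = 25, Widget = 2*4 = 8.
Iteration 3: components of {Bolt,Cap,Hub,Widget} -> Cover = 8*1 = 8, Seal = 8*5 = 40.
Iteration 4: no further components; recursion stops.
SUM(tot_qty) = 1 + 5 + 2 + 25 + 10 + 4 + 8 + 8 + 40 = 103.

103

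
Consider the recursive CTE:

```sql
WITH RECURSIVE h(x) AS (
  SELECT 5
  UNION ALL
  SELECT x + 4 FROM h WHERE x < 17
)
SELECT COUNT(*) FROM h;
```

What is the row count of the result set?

Base: x=5.
Iteration 1: 5 < 17 holds -> x = 5 + 4 = 9.
Iteration 2: 9 < 17 holds -> x = 9 + 4 = 13.
Iteration 3: 13 < 17 holds -> x = 13 + 4 = 17.
Iteration 4: 17 < 17 fails; recursion stops.
Total rows emitted: 4.

4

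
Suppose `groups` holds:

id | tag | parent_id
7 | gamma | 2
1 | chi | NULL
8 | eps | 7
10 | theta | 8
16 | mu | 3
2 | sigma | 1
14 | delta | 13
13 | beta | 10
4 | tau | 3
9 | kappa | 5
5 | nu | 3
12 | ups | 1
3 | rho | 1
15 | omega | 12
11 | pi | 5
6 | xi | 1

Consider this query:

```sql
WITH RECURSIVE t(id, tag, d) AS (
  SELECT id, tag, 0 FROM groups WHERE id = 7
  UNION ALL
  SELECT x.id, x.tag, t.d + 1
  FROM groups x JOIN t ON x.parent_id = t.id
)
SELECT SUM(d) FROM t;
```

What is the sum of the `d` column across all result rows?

10

Base: id=7 (gamma) at d 0.
Iteration 1: rows with parent_id in {7} -> eps (id 8, d 1).
Iteration 2: rows with parent_id in {8} -> theta (id 10, d 2).
Iteration 3: rows with parent_id in {10} -> beta (id 13, d 3).
Iteration 4: rows with parent_id in {13} -> delta (id 14, d 4).
Iteration 5: no rows with parent_id in {14}; recursion stops.
SUM(d) = 0 + 1 + 2 + 3 + 4 = 10.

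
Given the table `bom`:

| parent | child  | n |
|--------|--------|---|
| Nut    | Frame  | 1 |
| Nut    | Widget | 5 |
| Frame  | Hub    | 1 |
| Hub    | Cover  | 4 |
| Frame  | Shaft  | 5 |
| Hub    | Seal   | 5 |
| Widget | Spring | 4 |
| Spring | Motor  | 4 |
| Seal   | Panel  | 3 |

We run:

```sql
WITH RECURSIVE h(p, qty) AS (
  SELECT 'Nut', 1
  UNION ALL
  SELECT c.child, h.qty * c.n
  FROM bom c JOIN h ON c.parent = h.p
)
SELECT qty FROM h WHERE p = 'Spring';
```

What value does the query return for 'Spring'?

20

Base: (Nut, qty=1).
Iteration 1: components of {Nut} -> Frame = 1*1 = 1, Widget = 1*5 = 5.
Iteration 2: components of {Frame,Widget} -> Hub = 1*1 = 1, Shaft = 1*5 = 5, Spring = 5*4 = 20.
Iteration 3: components of {Hub,Shaft,Spring} -> Cover = 1*4 = 4, Motor = 20*4 = 80, Seal = 1*5 = 5.
Iteration 4: components of {Cover,Motor,Seal} -> Panel = 5*3 = 15.
Iteration 5: no further components; recursion stops.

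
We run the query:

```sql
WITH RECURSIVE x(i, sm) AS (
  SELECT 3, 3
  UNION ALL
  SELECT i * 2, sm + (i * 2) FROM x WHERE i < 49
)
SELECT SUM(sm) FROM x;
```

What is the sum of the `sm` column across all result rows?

Base: i=3, sm=3.
Iteration 1: 3 < 49 holds -> i = 3 * 2 = 6, sm = 3 + 6 = 9.
Iteration 2: 6 < 49 holds -> i = 6 * 2 = 12, sm = 9 + 12 = 21.
Iteration 3: 12 < 49 holds -> i = 12 * 2 = 24, sm = 21 + 24 = 45.
Iteration 4: 24 < 49 holds -> i = 24 * 2 = 48, sm = 45 + 48 = 93.
Iteration 5: 48 < 49 holds -> i = 48 * 2 = 96, sm = 93 + 96 = 189.
Iteration 6: 96 < 49 fails; recursion stops.
SUM(sm) = 3 + 9 + 21 + 45 + 93 + 189 = 360.

360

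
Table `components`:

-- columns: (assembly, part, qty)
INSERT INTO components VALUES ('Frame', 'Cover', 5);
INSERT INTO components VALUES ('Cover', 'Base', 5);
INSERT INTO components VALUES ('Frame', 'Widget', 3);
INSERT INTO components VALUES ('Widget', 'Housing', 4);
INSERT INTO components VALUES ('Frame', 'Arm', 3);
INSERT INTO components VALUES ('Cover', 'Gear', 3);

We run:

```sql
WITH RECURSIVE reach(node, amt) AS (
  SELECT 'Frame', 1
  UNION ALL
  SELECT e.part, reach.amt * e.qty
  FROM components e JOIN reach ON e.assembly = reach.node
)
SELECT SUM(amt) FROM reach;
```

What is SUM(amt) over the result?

64

Base: (Frame, amt=1).
Iteration 1: components of {Frame} -> Arm = 1*3 = 3, Cover = 1*5 = 5, Widget = 1*3 = 3.
Iteration 2: components of {Arm,Cover,Widget} -> Base = 5*5 = 25, Gear = 5*3 = 15, Housing = 3*4 = 12.
Iteration 3: no further components; recursion stops.
SUM(amt) = 1 + 5 + 3 + 3 + 25 + 15 + 12 = 64.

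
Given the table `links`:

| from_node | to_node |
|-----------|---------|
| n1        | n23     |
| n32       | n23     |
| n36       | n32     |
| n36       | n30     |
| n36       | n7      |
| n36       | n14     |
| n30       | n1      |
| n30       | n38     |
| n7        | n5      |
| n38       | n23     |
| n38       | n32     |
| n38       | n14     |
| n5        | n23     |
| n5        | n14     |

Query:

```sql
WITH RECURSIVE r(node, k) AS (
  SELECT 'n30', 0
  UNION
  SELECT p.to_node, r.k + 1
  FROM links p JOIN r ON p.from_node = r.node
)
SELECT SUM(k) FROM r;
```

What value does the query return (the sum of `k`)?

11

Base: (n30, k=0).
Iteration 1: edges from {n30} -> (n1, k=1), (n38, k=1).
Iteration 2: edges from {n1,n38} -> (n14, k=2), (n23, k=2), (n32, k=2). [UNION drops 1 duplicate row(s)]
Iteration 3: edges from {n14,n23,n32} -> (n23, k=3).
Iteration 4: no outgoing edges from {n23}; recursion stops.
SUM(k) = 0 + 1 + 1 + 2 + 2 + 2 + 3 = 11.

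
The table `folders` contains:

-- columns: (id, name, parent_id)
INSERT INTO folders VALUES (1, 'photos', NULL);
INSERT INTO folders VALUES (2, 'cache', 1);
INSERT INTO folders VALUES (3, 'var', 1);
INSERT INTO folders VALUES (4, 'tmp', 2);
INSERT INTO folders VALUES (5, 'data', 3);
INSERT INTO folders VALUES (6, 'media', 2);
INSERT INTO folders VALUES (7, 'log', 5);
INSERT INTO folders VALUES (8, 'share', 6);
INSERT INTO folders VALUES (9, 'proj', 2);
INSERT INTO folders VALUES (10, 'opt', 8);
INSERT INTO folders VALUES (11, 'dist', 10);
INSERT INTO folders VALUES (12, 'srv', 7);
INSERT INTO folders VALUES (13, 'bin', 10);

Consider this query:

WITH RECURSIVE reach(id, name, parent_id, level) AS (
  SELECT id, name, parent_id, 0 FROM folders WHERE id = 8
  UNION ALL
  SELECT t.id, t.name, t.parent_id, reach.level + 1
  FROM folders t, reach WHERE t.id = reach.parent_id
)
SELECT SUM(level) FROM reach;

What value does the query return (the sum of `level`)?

6

Base: id=8 (share), parent_id=6, level 0.
Iteration 1: join on id=6 -> media (id 6, parent_id=2, level 1).
Iteration 2: join on id=2 -> cache (id 2, parent_id=1, level 2).
Iteration 3: join on id=1 -> photos (id 1, parent_id=NULL, level 3).
Iteration 4: parent_id is NULL; no match; recursion stops.
SUM(level) = 0 + 1 + 2 + 3 = 6.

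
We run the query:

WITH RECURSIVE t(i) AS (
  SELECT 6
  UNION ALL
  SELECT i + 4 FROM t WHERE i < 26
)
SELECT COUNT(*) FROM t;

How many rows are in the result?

6

Base: i=6.
Iteration 1: 6 < 26 holds -> i = 6 + 4 = 10.
Iteration 2: 10 < 26 holds -> i = 10 + 4 = 14.
Iteration 3: 14 < 26 holds -> i = 14 + 4 = 18.
Iteration 4: 18 < 26 holds -> i = 18 + 4 = 22.
Iteration 5: 22 < 26 holds -> i = 22 + 4 = 26.
Iteration 6: 26 < 26 fails; recursion stops.
Total rows emitted: 6.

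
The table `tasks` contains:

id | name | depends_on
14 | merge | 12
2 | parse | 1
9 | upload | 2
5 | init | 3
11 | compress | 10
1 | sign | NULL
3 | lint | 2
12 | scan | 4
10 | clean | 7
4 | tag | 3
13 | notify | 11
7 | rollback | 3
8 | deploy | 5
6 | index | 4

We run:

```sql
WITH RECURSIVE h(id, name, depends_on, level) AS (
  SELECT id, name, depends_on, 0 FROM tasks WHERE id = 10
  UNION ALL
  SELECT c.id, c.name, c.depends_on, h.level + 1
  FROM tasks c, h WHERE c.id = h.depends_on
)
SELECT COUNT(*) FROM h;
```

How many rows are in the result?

Base: id=10 (clean), depends_on=7, level 0.
Iteration 1: join on id=7 -> rollback (id 7, depends_on=3, level 1).
Iteration 2: join on id=3 -> lint (id 3, depends_on=2, level 2).
Iteration 3: join on id=2 -> parse (id 2, depends_on=1, level 3).
Iteration 4: join on id=1 -> sign (id 1, depends_on=NULL, level 4).
Iteration 5: depends_on is NULL; no match; recursion stops.
Total rows emitted: 5.

5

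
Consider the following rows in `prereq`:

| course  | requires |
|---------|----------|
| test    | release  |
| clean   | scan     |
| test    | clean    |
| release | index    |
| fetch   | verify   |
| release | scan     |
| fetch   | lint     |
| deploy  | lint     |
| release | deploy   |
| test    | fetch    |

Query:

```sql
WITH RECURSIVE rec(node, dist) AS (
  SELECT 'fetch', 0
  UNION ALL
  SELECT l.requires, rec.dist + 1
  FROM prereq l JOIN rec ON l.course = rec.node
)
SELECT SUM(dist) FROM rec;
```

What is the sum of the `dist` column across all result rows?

2

Base: (fetch, dist=0).
Iteration 1: edges from {fetch} -> (lint, dist=1), (verify, dist=1).
Iteration 2: no outgoing edges from {lint,verify}; recursion stops.
SUM(dist) = 0 + 1 + 1 = 2.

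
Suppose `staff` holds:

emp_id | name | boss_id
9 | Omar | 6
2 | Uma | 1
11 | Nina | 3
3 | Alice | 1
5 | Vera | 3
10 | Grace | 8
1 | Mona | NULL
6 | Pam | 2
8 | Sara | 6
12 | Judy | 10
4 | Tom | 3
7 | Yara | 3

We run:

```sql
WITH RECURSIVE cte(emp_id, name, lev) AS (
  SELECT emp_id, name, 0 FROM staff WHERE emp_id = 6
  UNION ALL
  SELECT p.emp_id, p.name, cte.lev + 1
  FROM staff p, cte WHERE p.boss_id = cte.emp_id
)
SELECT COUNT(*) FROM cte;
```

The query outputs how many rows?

5

Base: emp_id=6 (Pam) at lev 0.
Iteration 1: rows with boss_id in {6} -> Sara (id 8, lev 1), Omar (id 9, lev 1).
Iteration 2: rows with boss_id in {8,9} -> Grace (id 10, lev 2).
Iteration 3: rows with boss_id in {10} -> Judy (id 12, lev 3).
Iteration 4: no rows with boss_id in {12}; recursion stops.
Total rows emitted: 5.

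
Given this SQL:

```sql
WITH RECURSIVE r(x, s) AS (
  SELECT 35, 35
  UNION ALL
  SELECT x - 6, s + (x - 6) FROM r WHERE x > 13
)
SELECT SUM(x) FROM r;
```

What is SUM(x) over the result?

Base: x=35, s=35.
Iteration 1: 35 > 13 holds -> x = 35 - 6 = 29, s = 35 + 29 = 64.
Iteration 2: 29 > 13 holds -> x = 29 - 6 = 23, s = 64 + 23 = 87.
Iteration 3: 23 > 13 holds -> x = 23 - 6 = 17, s = 87 + 17 = 104.
Iteration 4: 17 > 13 holds -> x = 17 - 6 = 11, s = 104 + 11 = 115.
Iteration 5: 11 > 13 fails; recursion stops.
SUM(x) = 35 + 29 + 23 + 17 + 11 = 115.

115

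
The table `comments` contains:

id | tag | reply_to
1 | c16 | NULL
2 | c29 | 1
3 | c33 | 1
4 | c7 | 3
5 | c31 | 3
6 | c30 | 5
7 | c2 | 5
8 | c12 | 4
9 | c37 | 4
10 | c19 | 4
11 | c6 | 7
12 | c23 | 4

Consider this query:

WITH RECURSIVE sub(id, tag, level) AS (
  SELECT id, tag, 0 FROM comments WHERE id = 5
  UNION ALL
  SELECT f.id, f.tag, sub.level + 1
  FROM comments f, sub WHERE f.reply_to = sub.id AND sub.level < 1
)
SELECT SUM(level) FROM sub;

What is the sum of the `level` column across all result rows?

Base: id=5 (c31) at level 0.
Iteration 1: rows with reply_to in {5} -> c30 (id 6, level 1), c2 (id 7, level 1).
Iteration 2: level < 1 fails for all current rows; recursion stops.
SUM(level) = 0 + 1 + 1 = 2.

2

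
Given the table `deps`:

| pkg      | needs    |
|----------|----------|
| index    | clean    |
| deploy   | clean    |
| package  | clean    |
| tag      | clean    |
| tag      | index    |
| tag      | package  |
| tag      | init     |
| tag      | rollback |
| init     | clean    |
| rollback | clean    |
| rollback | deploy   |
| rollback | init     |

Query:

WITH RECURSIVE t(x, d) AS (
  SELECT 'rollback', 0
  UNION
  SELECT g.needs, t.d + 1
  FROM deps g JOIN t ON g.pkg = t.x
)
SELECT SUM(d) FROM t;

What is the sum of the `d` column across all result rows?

Base: (rollback, d=0).
Iteration 1: edges from {rollback} -> (clean, d=1), (deploy, d=1), (init, d=1).
Iteration 2: edges from {clean,deploy,init} -> (clean, d=2). [UNION drops 1 duplicate row(s)]
Iteration 3: no outgoing edges from {clean}; recursion stops.
SUM(d) = 0 + 1 + 1 + 1 + 2 = 5.

5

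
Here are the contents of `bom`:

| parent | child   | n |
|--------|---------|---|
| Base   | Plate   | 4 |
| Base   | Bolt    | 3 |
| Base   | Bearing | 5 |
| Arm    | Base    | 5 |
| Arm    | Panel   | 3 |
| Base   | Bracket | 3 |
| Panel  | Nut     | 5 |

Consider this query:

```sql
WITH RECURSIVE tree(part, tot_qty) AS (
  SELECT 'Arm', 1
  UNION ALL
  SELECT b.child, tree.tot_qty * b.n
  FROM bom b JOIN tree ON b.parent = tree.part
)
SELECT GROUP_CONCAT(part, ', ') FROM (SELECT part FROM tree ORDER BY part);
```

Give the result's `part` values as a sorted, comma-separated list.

Base: (Arm, tot_qty=1).
Iteration 1: components of {Arm} -> Base = 1*5 = 5, Panel = 1*3 = 3.
Iteration 2: components of {Base,Panel} -> Bearing = 5*5 = 25, Bolt = 5*3 = 15, Bracket = 5*3 = 15, Nut = 3*5 = 15, Plate = 5*4 = 20.
Iteration 3: no further components; recursion stops.

Arm, Base, Bearing, Bolt, Bracket, Nut, Panel, Plate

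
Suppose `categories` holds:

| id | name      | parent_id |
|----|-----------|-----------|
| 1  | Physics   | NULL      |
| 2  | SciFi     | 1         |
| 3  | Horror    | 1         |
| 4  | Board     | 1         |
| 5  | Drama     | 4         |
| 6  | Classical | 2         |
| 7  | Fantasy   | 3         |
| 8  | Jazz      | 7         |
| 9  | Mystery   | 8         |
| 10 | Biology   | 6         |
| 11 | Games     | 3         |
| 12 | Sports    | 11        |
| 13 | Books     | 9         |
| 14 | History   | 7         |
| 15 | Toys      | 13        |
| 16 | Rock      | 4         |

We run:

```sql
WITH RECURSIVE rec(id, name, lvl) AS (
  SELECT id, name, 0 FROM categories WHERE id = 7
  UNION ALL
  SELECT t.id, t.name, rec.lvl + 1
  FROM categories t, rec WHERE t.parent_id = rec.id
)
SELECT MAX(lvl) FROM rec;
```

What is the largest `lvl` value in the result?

4

Base: id=7 (Fantasy) at lvl 0.
Iteration 1: rows with parent_id in {7} -> Jazz (id 8, lvl 1), History (id 14, lvl 1).
Iteration 2: rows with parent_id in {8,14} -> Mystery (id 9, lvl 2).
Iteration 3: rows with parent_id in {9} -> Books (id 13, lvl 3).
Iteration 4: rows with parent_id in {13} -> Toys (id 15, lvl 4).
Iteration 5: no rows with parent_id in {15}; recursion stops.
lvl values: 0, 1, 1, 2, 3, 4; the maximum is 4.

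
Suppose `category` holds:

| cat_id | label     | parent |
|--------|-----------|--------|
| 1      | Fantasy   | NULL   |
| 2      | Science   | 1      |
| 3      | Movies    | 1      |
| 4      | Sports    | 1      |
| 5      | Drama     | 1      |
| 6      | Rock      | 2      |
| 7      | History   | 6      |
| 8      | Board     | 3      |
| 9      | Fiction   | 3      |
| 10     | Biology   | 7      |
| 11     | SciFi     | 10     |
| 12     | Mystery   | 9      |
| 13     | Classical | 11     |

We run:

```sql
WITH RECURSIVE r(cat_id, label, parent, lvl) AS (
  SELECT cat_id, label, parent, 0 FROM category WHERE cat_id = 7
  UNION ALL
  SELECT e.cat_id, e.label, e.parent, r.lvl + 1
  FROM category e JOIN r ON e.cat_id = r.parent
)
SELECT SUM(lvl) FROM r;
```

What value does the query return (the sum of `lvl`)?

Base: cat_id=7 (History), parent=6, lvl 0.
Iteration 1: join on cat_id=6 -> Rock (id 6, parent=2, lvl 1).
Iteration 2: join on cat_id=2 -> Science (id 2, parent=1, lvl 2).
Iteration 3: join on cat_id=1 -> Fantasy (id 1, parent=NULL, lvl 3).
Iteration 4: parent is NULL; no match; recursion stops.
SUM(lvl) = 0 + 1 + 2 + 3 = 6.

6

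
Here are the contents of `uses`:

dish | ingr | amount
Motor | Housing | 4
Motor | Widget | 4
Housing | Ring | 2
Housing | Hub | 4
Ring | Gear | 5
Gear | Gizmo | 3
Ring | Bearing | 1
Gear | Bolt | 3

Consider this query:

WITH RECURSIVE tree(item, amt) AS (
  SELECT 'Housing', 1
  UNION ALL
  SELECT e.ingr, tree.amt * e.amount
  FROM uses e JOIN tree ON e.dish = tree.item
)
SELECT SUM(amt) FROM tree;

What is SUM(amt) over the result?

Base: (Housing, amt=1).
Iteration 1: components of {Housing} -> Hub = 1*4 = 4, Ring = 1*2 = 2.
Iteration 2: components of {Hub,Ring} -> Bearing = 2*1 = 2, Gear = 2*5 = 10.
Iteration 3: components of {Bearing,Gear} -> Bolt = 10*3 = 30, Gizmo = 10*3 = 30.
Iteration 4: no further components; recursion stops.
SUM(amt) = 1 + 2 + 4 + 10 + 2 + 30 + 30 = 79.

79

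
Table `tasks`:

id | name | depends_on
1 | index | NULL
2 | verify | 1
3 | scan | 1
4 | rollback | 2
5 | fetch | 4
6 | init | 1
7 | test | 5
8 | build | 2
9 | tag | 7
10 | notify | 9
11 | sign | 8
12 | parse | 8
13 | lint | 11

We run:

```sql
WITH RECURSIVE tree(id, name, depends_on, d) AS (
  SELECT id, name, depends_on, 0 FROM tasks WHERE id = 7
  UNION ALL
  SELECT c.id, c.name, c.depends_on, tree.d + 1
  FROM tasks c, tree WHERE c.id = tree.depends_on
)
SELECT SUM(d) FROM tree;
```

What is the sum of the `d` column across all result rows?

Base: id=7 (test), depends_on=5, d 0.
Iteration 1: join on id=5 -> fetch (id 5, depends_on=4, d 1).
Iteration 2: join on id=4 -> rollback (id 4, depends_on=2, d 2).
Iteration 3: join on id=2 -> verify (id 2, depends_on=1, d 3).
Iteration 4: join on id=1 -> index (id 1, depends_on=NULL, d 4).
Iteration 5: depends_on is NULL; no match; recursion stops.
SUM(d) = 0 + 1 + 2 + 3 + 4 = 10.

10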